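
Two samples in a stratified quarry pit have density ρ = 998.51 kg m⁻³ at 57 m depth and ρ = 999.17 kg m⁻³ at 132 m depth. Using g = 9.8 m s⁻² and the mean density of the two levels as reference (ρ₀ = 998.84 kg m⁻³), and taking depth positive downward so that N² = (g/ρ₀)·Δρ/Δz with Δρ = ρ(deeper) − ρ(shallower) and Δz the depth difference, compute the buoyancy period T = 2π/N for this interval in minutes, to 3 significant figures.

Δρ = 999.17 − 998.51 = 0.66 kg m⁻³ over Δz = 132 − 57 = 75 m.
N² = (9.8/998.84) × (0.66/75) = 8.6340 × 10⁻⁵ s⁻².
N = √(8.6340 × 10⁻⁵) = 9.2919 × 10⁻³ rad s⁻¹, so T = 2π/N = 676.20 s = 11.270 min ≈ 11.3 min.

11.3 min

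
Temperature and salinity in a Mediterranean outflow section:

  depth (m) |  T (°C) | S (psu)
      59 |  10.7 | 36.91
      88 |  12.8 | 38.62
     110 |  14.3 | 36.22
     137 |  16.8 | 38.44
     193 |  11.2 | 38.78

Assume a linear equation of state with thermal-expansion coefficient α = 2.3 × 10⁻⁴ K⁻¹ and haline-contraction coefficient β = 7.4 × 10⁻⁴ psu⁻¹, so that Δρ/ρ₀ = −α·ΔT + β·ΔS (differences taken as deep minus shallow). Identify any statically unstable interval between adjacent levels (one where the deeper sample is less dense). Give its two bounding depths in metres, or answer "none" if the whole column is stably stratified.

88–110 m

Evaluate Δρ/ρ₀ = −αΔT + βΔS across each adjacent pair:
  59–88 m: −αΔT+βΔS = −(2.3 × 10⁻⁴)(+2.1)+(7.4 × 10⁻⁴)(+1.71) = 7.8 × 10⁻⁴ → stable
  88–110 m: −αΔT+βΔS = −(2.3 × 10⁻⁴)(+1.5)+(7.4 × 10⁻⁴)(-2.40) = -2.1 × 10⁻³ → UNSTABLE
  110–137 m: −αΔT+βΔS = −(2.3 × 10⁻⁴)(+2.5)+(7.4 × 10⁻⁴)(+2.22) = 1.1 × 10⁻³ → stable
  137–193 m: −αΔT+βΔS = −(2.3 × 10⁻⁴)(-5.6)+(7.4 × 10⁻⁴)(+0.34) = 1.5 × 10⁻³ → stable
The 88–110 m interval has Δρ < 0: lighter water underlies denser water.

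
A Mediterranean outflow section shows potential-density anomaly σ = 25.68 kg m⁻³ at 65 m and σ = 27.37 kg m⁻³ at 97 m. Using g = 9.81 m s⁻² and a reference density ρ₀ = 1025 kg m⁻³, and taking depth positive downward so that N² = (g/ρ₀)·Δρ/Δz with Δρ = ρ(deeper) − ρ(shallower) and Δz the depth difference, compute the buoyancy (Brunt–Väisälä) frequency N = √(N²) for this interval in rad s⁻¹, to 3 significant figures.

Δρ = 1027.37 − 1025.68 = 1.69 kg m⁻³ over Δz = 97 − 65 = 32 m.
N² = (9.81/1025) × (1.69/32) = 5.0545 × 10⁻⁴ s⁻².
N = √(5.0545 × 10⁻⁴) = 0.022482 rad s⁻¹ ≈ 0.0225 rad s⁻¹.

0.0225 rad s⁻¹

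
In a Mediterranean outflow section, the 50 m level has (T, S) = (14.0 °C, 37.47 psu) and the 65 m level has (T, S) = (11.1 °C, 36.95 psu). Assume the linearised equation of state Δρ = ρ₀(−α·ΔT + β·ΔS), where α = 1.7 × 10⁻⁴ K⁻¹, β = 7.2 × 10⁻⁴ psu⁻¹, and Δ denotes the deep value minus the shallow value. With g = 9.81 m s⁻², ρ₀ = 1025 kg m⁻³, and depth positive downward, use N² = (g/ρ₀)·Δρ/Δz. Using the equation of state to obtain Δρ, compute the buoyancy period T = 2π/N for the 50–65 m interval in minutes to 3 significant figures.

11.9 min

ΔT = -2.9 K, ΔS = -0.52 psu (deep − shallow).
Δρ/ρ₀ = −αΔT + βΔS = 4.93 × 10⁻⁴ − 3.744 × 10⁻⁴ = 1.186 × 10⁻⁴, so Δρ ≈ 0.1216 kg m⁻³.
N² = (g/ρ₀)·Δρ/Δz = g·(Δρ/ρ₀)/Δz = 9.81 × 1.186 × 10⁻⁴ / 15 = 7.7564 × 10⁻⁵ s⁻².
N = √(7.7564 × 10⁻⁵) = 8.8070 × 10⁻³ rad s⁻¹ → T = 2π/N = 713.43 s = 11.890 min ≈ 11.9 min.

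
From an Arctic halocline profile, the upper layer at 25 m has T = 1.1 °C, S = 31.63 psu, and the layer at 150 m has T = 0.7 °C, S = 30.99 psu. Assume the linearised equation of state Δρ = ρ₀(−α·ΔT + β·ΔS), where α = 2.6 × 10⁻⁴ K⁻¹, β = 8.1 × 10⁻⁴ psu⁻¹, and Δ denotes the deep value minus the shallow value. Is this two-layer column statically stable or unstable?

ΔT = 0.7 − 1.1 = -0.4 K and ΔS = 30.99 − 31.63 = -0.64 psu (deep − shallow).
−αΔT = 1.04 × 10⁻⁴; βΔS = -5.184 × 10⁻⁴; sum Δρ/ρ₀ = -4.144 × 10⁻⁴.
Δρ/ρ₀ < 0, so Δρ < 0: deeper water is lighter → statically unstable; the column would overturn.

unstable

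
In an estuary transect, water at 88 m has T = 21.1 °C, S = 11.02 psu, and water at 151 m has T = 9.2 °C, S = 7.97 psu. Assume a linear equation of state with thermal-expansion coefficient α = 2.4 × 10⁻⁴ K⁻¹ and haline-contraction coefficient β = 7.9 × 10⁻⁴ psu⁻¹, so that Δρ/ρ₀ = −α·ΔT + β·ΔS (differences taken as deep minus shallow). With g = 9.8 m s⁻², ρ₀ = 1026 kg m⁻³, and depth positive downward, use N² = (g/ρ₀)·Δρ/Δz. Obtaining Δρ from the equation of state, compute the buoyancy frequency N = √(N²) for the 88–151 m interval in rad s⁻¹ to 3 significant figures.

ΔT = -11.9 K, ΔS = -3.05 psu (deep − shallow).
Δρ/ρ₀ = −αΔT + βΔS = 2.856 × 10⁻³ − 2.4095 × 10⁻³ = 4.465 × 10⁻⁴, so Δρ ≈ 0.4581 kg m⁻³.
N² = (g/ρ₀)·Δρ/Δz = g·(Δρ/ρ₀)/Δz = 9.8 × 4.465 × 10⁻⁴ / 63 = 6.9456 × 10⁻⁵ s⁻².
N = √(6.9456 × 10⁻⁵) = 8.3340 × 10⁻³ rad s⁻¹ ≈ 8.33 × 10⁻³ rad s⁻¹.

8.33 × 10⁻³ rad s⁻¹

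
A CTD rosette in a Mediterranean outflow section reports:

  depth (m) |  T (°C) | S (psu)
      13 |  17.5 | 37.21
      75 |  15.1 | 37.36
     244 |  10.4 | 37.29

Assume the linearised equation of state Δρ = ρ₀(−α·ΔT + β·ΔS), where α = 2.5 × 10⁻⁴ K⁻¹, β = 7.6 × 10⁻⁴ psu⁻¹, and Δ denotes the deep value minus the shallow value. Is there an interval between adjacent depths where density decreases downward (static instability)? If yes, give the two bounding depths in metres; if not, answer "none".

none

Evaluate Δρ/ρ₀ = −αΔT + βΔS across each adjacent pair:
  13–75 m: −αΔT+βΔS = −(2.5 × 10⁻⁴)(-2.4)+(7.6 × 10⁻⁴)(+0.15) = 7.1 × 10⁻⁴ → stable
  75–244 m: −αΔT+βΔS = −(2.5 × 10⁻⁴)(-4.7)+(7.6 × 10⁻⁴)(-0.07) = 1.1 × 10⁻³ → stable
Every interval has Δρ > 0: the column is stably stratified throughout.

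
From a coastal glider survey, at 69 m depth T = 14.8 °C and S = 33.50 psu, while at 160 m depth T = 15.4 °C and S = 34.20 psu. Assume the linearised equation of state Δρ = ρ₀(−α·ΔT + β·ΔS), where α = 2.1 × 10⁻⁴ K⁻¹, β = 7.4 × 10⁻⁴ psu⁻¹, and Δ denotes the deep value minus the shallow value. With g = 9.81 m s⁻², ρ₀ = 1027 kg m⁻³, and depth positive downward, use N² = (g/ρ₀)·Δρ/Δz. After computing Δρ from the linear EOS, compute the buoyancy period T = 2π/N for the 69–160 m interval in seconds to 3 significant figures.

967 s

ΔT = +0.6 K, ΔS = +0.70 psu (deep − shallow).
Δρ/ρ₀ = −αΔT + βΔS = -1.26 × 10⁻⁴ + 5.18 × 10⁻⁴ = 3.92 × 10⁻⁴, so Δρ ≈ 0.4026 kg m⁻³.
N² = (g/ρ₀)·Δρ/Δz = g·(Δρ/ρ₀)/Δz = 9.81 × 3.92 × 10⁻⁴ / 91 = 4.2258 × 10⁻⁵ s⁻².
N = √(4.2258 × 10⁻⁵) = 6.5006 × 10⁻³ rad s⁻¹ → T = 2π/N = 966.55 s ≈ 967 s.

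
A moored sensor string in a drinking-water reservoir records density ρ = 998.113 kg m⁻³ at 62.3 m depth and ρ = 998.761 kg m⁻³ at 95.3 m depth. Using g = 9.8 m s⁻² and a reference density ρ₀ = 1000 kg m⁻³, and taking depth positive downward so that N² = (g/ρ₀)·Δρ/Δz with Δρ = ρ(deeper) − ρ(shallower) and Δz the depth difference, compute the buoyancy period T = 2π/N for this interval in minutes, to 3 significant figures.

Δρ = 998.761 − 998.113 = 0.648 kg m⁻³ over Δz = 95.3 − 62.3 = 33 m.
N² = (9.8/1000) × (0.648/33) = 1.9244 × 10⁻⁴ s⁻².
N = √(1.9244 × 10⁻⁴) = 0.013872 rad s⁻¹, so T = 2π/N = 452.94 s = 7.5490 min ≈ 7.55 min.

7.55 min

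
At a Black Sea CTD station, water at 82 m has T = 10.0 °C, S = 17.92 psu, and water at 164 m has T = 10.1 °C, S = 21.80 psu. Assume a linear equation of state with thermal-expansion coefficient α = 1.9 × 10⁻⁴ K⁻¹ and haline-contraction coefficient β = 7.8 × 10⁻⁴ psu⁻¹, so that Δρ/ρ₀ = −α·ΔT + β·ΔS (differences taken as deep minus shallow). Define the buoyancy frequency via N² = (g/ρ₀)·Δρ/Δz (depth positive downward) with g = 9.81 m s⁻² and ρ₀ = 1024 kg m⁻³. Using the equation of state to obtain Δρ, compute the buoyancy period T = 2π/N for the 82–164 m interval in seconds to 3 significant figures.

ΔT = +0.1 K, ΔS = +3.88 psu (deep − shallow).
Δρ/ρ₀ = −αΔT + βΔS = -1.90 × 10⁻⁵ + 3.0264 × 10⁻³ = 3.0074 × 10⁻³, so Δρ ≈ 3.080 kg m⁻³.
N² = (g/ρ₀)·Δρ/Δz = g·(Δρ/ρ₀)/Δz = 9.81 × 3.0074 × 10⁻³ / 82 = 3.5979 × 10⁻⁴ s⁻².
N = √(3.5979 × 10⁻⁴) = 0.018968 rad s⁻¹ → T = 2π/N = 331.25 s ≈ 331 s.

331 s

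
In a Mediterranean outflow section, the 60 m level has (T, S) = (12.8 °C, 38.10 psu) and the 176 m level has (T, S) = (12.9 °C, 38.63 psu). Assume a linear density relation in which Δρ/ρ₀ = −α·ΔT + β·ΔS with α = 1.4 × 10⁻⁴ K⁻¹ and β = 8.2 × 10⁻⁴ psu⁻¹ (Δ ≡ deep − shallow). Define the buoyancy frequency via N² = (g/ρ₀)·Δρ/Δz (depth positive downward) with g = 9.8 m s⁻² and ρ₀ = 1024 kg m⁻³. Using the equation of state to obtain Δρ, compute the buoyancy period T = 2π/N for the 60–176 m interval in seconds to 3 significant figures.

1.05 × 10³ s

ΔT = +0.1 K, ΔS = +0.53 psu (deep − shallow).
Δρ/ρ₀ = −αΔT + βΔS = -1.40 × 10⁻⁵ + 4.346 × 10⁻⁴ = 4.206 × 10⁻⁴, so Δρ ≈ 0.4307 kg m⁻³.
N² = (g/ρ₀)·Δρ/Δz = g·(Δρ/ρ₀)/Δz = 9.8 × 4.206 × 10⁻⁴ / 116 = 3.5533 × 10⁻⁵ s⁻².
N = √(3.5533 × 10⁻⁵) = 5.9610 × 10⁻³ rad s⁻¹ → T = 2π/N = 1.0540 × 10³ s ≈ 1.05 × 10³ s.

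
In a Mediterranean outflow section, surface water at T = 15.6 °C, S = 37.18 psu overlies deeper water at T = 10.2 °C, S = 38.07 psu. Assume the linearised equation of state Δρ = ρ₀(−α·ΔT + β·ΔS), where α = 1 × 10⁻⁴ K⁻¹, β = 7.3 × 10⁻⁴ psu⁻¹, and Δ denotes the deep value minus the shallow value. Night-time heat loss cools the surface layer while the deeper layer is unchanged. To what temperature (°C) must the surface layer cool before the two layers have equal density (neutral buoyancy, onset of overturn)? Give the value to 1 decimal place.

Neutral buoyancy requires Δρ = 0, i.e. −α(T_deep − T_surf′) + β(S_deep − S_surf) = 0.
T_surf′ = T_deep − (β/α)·ΔS = 10.2 − (7.3 × 10⁻⁴/1 × 10⁻⁴)·(+0.89) = 3.703 °C.
Cooling required: 15.6 − (3.703) = 11.897 °C.

3.7 °C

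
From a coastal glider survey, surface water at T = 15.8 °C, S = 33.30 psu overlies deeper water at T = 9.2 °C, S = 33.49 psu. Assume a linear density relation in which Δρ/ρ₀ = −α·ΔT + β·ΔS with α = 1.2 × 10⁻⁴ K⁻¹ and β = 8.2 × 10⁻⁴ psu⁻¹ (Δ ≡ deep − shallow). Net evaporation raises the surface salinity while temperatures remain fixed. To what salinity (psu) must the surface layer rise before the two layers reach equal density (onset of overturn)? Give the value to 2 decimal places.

34.46 psu

Neutral buoyancy requires −α(T_deep − T_surf) + β(S_deep − S_surf′) = 0.
S_surf′ = S_deep − (α/β)·ΔT = 33.49 − (1.2 × 10⁻⁴/8.2 × 10⁻⁴)·(-6.6) = 34.4559 psu.
Increase required: 34.4559 − 33.30 = 1.1559 psu.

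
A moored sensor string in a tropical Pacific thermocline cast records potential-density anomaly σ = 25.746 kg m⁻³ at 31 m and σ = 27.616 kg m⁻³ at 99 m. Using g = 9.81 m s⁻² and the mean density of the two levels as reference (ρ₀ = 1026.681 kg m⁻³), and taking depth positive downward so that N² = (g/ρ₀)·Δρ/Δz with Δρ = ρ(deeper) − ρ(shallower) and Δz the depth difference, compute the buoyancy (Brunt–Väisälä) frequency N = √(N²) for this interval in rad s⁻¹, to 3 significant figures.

Δρ = 1027.616 − 1025.746 = 1.870 kg m⁻³ over Δz = 99 − 31 = 68 m.
N² = (9.81/1026.681) × (1.870/68) = 2.6276 × 10⁻⁴ s⁻².
N = √(2.6276 × 10⁻⁴) = 0.016210 rad s⁻¹ ≈ 0.0162 rad s⁻¹.
A positive N² confirms static stability across the interval.

0.0162 rad s⁻¹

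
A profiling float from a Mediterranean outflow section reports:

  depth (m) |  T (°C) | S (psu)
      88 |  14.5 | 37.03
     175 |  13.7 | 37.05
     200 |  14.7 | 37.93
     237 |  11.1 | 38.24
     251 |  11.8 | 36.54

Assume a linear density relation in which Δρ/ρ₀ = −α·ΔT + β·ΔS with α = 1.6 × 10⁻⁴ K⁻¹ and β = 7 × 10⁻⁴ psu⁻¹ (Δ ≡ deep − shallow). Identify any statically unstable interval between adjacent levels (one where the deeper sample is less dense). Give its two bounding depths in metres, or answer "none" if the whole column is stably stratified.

237–251 m

Evaluate Δρ/ρ₀ = −αΔT + βΔS across each adjacent pair:
  88–175 m: −αΔT+βΔS = −(1.6 × 10⁻⁴)(-0.8)+(7 × 10⁻⁴)(+0.02) = 1.4 × 10⁻⁴ → stable
  175–200 m: −αΔT+βΔS = −(1.6 × 10⁻⁴)(+1.0)+(7 × 10⁻⁴)(+0.88) = 4.6 × 10⁻⁴ → stable
  200–237 m: −αΔT+βΔS = −(1.6 × 10⁻⁴)(-3.6)+(7 × 10⁻⁴)(+0.31) = 7.9 × 10⁻⁴ → stable
  237–251 m: −αΔT+βΔS = −(1.6 × 10⁻⁴)(+0.7)+(7 × 10⁻⁴)(-1.70) = -1.3 × 10⁻³ → UNSTABLE
The 237–251 m interval has Δρ < 0: lighter water underlies denser water.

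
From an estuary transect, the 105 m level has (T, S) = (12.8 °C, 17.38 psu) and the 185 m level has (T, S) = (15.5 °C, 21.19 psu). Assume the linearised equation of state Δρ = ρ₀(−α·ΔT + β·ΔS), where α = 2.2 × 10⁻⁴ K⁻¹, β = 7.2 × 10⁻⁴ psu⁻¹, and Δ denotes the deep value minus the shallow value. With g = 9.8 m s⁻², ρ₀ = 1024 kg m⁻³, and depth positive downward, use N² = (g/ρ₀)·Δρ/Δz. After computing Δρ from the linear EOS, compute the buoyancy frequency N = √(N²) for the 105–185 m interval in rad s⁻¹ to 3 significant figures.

0.0162 rad s⁻¹

ΔT = +2.7 K, ΔS = +3.81 psu (deep − shallow).
Δρ/ρ₀ = −αΔT + βΔS = -5.94 × 10⁻⁴ + 2.7432 × 10⁻³ = 2.1492 × 10⁻³, so Δρ ≈ 2.201 kg m⁻³.
N² = (g/ρ₀)·Δρ/Δz = g·(Δρ/ρ₀)/Δz = 9.8 × 2.1492 × 10⁻³ / 80 = 2.6328 × 10⁻⁴ s⁻².
N = √(2.6328 × 10⁻⁴) = 0.016226 rad s⁻¹ ≈ 0.0162 rad s⁻¹.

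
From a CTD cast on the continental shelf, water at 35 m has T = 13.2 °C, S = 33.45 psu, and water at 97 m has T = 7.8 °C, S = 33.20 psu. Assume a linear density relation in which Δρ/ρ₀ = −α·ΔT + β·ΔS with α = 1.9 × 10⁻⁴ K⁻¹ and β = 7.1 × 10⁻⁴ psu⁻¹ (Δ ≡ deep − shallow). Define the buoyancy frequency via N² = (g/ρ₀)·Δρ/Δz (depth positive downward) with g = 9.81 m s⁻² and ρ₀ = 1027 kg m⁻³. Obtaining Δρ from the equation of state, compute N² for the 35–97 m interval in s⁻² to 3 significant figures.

1.34 × 10⁻⁴ s⁻²

ΔT = -5.4 K, ΔS = -0.25 psu (deep − shallow).
Δρ/ρ₀ = −αΔT + βΔS = 1.026 × 10⁻³ − 1.775 × 10⁻⁴ = 8.485 × 10⁻⁴, so Δρ ≈ 0.8714 kg m⁻³.
N² = (g/ρ₀)·Δρ/Δz = g·(Δρ/ρ₀)/Δz = 9.81 × 8.485 × 10⁻⁴ / 62 = 1.3425 × 10⁻⁴ s⁻² ≈ 1.34 × 10⁻⁴ s⁻².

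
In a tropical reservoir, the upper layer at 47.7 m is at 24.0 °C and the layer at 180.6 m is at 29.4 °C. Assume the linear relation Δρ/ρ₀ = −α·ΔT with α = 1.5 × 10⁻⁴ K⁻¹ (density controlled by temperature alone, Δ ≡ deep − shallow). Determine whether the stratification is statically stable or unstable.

ΔT = 29.4 − 24.0 = +5.4 K, so Δρ/ρ₀ = −αΔT = -8.10 × 10⁻⁴.
Δρ/ρ₀ < 0, so Δρ < 0: deeper water is lighter → statically unstable; the column would overturn.

unstable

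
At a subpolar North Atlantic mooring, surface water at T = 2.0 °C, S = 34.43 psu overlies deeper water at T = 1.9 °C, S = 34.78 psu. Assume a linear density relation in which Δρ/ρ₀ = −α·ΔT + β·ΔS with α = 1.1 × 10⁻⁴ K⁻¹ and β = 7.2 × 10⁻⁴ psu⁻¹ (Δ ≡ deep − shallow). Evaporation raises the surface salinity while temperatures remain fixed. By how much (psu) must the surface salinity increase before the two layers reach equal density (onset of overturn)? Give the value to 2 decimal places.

0.37 psu

Neutral buoyancy requires −α(T_deep − T_surf) + β(S_deep − S_surf′) = 0.
S_surf′ = S_deep − (α/β)·ΔT = 34.78 − (1.1 × 10⁻⁴/7.2 × 10⁻⁴)·(-0.1) = 34.7953 psu.
Increase required: 34.7953 − 34.43 = 0.3653 psu.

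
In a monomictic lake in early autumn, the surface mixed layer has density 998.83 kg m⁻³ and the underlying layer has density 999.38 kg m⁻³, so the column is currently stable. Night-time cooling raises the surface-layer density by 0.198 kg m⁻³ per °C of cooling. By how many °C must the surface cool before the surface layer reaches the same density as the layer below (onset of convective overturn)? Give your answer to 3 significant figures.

2.78 °C

Density deficit of the surface layer: 999.38 − 998.83 = 0.55 kg m⁻³.
Required change = 0.55 / 0.198 = 2.78 °C.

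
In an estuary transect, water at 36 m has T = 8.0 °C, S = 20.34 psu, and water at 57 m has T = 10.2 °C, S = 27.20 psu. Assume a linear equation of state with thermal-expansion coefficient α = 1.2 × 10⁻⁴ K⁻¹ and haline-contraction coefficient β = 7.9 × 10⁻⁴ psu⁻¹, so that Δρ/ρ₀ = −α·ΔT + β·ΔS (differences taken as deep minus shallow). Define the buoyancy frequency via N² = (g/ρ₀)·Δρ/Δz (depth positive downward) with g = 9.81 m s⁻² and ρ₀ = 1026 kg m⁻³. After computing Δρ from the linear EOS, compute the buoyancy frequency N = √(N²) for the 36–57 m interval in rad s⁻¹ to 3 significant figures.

0.0491 rad s⁻¹

ΔT = +2.2 K, ΔS = +6.86 psu (deep − shallow).
Δρ/ρ₀ = −αΔT + βΔS = -2.64 × 10⁻⁴ + 5.4194 × 10⁻³ = 5.1554 × 10⁻³, so Δρ ≈ 5.289 kg m⁻³.
N² = (g/ρ₀)·Δρ/Δz = g·(Δρ/ρ₀)/Δz = 9.81 × 5.1554 × 10⁻³ / 21 = 2.4083 × 10⁻³ s⁻².
N = √(2.4083 × 10⁻³) = 0.049074 rad s⁻¹ ≈ 0.0491 rad s⁻¹.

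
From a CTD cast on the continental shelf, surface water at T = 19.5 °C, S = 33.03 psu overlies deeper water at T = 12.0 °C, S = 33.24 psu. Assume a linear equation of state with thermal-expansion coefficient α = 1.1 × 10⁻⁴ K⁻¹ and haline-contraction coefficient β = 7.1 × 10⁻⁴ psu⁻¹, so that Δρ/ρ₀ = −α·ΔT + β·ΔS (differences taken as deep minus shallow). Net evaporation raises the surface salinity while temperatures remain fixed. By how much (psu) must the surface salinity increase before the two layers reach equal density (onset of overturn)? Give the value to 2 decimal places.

1.37 psu

Neutral buoyancy requires −α(T_deep − T_surf) + β(S_deep − S_surf′) = 0.
S_surf′ = S_deep − (α/β)·ΔT = 33.24 − (1.1 × 10⁻⁴/7.1 × 10⁻⁴)·(-7.5) = 34.4020 psu.
Increase required: 34.4020 − 33.03 = 1.3720 psu.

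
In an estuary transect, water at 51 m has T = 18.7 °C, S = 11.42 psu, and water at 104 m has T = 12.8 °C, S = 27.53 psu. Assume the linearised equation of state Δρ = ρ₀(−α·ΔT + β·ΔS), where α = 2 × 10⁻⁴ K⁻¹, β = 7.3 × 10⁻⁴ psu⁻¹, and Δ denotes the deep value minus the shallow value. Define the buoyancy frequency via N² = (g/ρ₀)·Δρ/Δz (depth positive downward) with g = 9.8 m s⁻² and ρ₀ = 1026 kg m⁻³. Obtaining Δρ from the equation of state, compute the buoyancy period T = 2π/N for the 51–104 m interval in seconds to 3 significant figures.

128 s

ΔT = -5.9 K, ΔS = +16.11 psu (deep − shallow).
Δρ/ρ₀ = −αΔT + βΔS = 1.18 × 10⁻³ + 0.0117603 = 0.0129403, so Δρ ≈ 13.28 kg m⁻³.
N² = (g/ρ₀)·Δρ/Δz = g·(Δρ/ρ₀)/Δz = 9.8 × 0.0129403 / 53 = 2.3927 × 10⁻³ s⁻².
N = √(2.3927 × 10⁻³) = 0.048915 rad s⁻¹ → T = 2π/N = 128.45 s ≈ 128 s.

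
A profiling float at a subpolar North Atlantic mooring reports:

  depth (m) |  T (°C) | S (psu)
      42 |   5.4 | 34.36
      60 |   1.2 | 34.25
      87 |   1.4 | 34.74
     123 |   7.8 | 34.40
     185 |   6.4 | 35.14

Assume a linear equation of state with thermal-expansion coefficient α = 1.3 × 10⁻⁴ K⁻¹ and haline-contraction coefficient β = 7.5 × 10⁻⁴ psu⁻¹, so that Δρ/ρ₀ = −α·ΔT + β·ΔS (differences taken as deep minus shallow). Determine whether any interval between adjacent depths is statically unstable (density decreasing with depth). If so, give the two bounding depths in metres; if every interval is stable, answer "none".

87–123 m

Evaluate Δρ/ρ₀ = −αΔT + βΔS across each adjacent pair:
  42–60 m: −αΔT+βΔS = −(1.3 × 10⁻⁴)(-4.2)+(7.5 × 10⁻⁴)(-0.11) = 4.6 × 10⁻⁴ → stable
  60–87 m: −αΔT+βΔS = −(1.3 × 10⁻⁴)(+0.2)+(7.5 × 10⁻⁴)(+0.49) = 3.4 × 10⁻⁴ → stable
  87–123 m: −αΔT+βΔS = −(1.3 × 10⁻⁴)(+6.4)+(7.5 × 10⁻⁴)(-0.34) = -1.1 × 10⁻³ → UNSTABLE
  123–185 m: −αΔT+βΔS = −(1.3 × 10⁻⁴)(-1.4)+(7.5 × 10⁻⁴)(+0.74) = 7.4 × 10⁻⁴ → stable
The 87–123 m interval has Δρ < 0: lighter water underlies denser water.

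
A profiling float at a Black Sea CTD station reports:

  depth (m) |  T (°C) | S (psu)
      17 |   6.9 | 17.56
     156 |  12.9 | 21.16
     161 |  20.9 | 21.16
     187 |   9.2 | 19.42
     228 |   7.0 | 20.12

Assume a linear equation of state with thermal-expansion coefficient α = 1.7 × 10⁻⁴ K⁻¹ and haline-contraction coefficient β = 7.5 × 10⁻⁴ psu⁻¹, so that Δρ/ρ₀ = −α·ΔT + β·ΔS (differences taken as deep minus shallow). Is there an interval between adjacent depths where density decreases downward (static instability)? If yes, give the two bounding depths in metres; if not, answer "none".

Evaluate Δρ/ρ₀ = −αΔT + βΔS across each adjacent pair:
  17–156 m: −αΔT+βΔS = −(1.7 × 10⁻⁴)(+6.0)+(7.5 × 10⁻⁴)(+3.60) = 1.7 × 10⁻³ → stable
  156–161 m: −αΔT+βΔS = −(1.7 × 10⁻⁴)(+8.0)+(7.5 × 10⁻⁴)(+0.00) = -1.4 × 10⁻³ → UNSTABLE
  161–187 m: −αΔT+βΔS = −(1.7 × 10⁻⁴)(-11.7)+(7.5 × 10⁻⁴)(-1.74) = 6.8 × 10⁻⁴ → stable
  187–228 m: −αΔT+βΔS = −(1.7 × 10⁻⁴)(-2.2)+(7.5 × 10⁻⁴)(+0.70) = 9.0 × 10⁻⁴ → stable
The 156–161 m interval has Δρ < 0: lighter water underlies denser water.

156–161 m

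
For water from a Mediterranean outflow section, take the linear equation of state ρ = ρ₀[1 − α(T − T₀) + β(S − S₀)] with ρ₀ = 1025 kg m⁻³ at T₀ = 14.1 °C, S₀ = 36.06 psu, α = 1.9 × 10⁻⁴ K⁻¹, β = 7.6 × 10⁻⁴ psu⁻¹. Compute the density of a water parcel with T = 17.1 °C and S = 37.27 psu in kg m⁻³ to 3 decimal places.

T − T₀ = +3.0 K, S − S₀ = +1.21 psu.
Bracket = 1 − α·(+3.0) + β·(+1.21) = 1 + (3.496 × 10⁻⁴) = 1.0003496.
ρ = 1025 × 1.0003496 = 1025.358 kg m⁻³.

1025.358 kg m⁻³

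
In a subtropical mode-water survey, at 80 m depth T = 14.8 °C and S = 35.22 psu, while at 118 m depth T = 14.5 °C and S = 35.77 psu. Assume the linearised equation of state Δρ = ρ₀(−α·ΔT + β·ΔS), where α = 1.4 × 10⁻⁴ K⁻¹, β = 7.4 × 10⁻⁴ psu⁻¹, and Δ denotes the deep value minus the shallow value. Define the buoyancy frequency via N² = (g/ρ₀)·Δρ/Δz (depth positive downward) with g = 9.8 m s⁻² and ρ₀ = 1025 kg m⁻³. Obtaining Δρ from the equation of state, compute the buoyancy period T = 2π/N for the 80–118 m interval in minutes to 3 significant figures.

9.73 min

ΔT = -0.3 K, ΔS = +0.55 psu (deep − shallow).
Δρ/ρ₀ = −αΔT + βΔS = 4.20 × 10⁻⁵ + 4.07 × 10⁻⁴ = 4.49 × 10⁻⁴, so Δρ ≈ 0.4602 kg m⁻³.
N² = (g/ρ₀)·Δρ/Δz = g·(Δρ/ρ₀)/Δz = 9.8 × 4.49 × 10⁻⁴ / 38 = 1.1579 × 10⁻⁴ s⁻².
N = √(1.1579 × 10⁻⁴) = 0.010761 rad s⁻¹ → T = 2π/N = 583.88 s = 9.7313 min ≈ 9.73 min.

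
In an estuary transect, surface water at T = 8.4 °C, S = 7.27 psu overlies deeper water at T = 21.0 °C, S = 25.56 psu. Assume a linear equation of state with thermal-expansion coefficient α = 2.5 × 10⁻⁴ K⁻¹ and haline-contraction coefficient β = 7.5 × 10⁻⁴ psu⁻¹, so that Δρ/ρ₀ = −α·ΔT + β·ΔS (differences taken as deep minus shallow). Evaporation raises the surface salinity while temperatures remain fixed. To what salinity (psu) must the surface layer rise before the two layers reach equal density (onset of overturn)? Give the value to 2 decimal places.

21.36 psu

Neutral buoyancy requires −α(T_deep − T_surf) + β(S_deep − S_surf′) = 0.
S_surf′ = S_deep − (α/β)·ΔT = 25.56 − (2.5 × 10⁻⁴/7.5 × 10⁻⁴)·(+12.6) = 21.3600 psu.
Increase required: 21.3600 − 7.27 = 14.0900 psu.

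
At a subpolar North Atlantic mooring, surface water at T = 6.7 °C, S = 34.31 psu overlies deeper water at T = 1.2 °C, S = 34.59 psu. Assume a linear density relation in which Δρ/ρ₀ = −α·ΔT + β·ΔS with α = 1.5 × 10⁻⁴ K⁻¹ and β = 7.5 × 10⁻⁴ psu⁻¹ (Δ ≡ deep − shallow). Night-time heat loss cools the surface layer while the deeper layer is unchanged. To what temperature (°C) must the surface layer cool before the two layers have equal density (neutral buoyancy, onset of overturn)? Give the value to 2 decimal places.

-0.20 °C

Neutral buoyancy requires Δρ = 0, i.e. −α(T_deep − T_surf′) + β(S_deep − S_surf) = 0.
T_surf′ = T_deep − (β/α)·ΔS = 1.2 − (7.5 × 10⁻⁴/1.5 × 10⁻⁴)·(+0.28) = -0.2000 °C.
Cooling required: 6.7 − (-0.2000) = 6.9000 °C.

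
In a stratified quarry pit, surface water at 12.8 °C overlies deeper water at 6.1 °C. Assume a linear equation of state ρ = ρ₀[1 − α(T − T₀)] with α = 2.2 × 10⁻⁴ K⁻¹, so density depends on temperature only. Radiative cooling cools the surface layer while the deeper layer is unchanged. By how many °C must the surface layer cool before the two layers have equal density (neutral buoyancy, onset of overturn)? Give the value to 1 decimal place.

6.7 °C

With temperature the only control, equal density requires T_surf′ = T_deep.
T_surf′ = 6.1 °C.
Cooling required: 12.8 − 6.1 = 6.7 °C.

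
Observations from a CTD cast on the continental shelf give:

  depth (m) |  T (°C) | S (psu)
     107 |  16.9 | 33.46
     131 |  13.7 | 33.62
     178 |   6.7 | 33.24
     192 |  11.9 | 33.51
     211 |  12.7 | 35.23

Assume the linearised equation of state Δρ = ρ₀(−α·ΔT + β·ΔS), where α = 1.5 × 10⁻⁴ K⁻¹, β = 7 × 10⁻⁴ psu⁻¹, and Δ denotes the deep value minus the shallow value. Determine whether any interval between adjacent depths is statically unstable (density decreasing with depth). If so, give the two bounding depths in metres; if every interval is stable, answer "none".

Evaluate Δρ/ρ₀ = −αΔT + βΔS across each adjacent pair:
  107–131 m: −αΔT+βΔS = −(1.5 × 10⁻⁴)(-3.2)+(7 × 10⁻⁴)(+0.16) = 5.9 × 10⁻⁴ → stable
  131–178 m: −αΔT+βΔS = −(1.5 × 10⁻⁴)(-7.0)+(7 × 10⁻⁴)(-0.38) = 7.8 × 10⁻⁴ → stable
  178–192 m: −αΔT+βΔS = −(1.5 × 10⁻⁴)(+5.2)+(7 × 10⁻⁴)(+0.27) = -5.9 × 10⁻⁴ → UNSTABLE
  192–211 m: −αΔT+βΔS = −(1.5 × 10⁻⁴)(+0.8)+(7 × 10⁻⁴)(+1.72) = 1.1 × 10⁻³ → stable
The 178–192 m interval has Δρ < 0: lighter water underlies denser water.

178–192 m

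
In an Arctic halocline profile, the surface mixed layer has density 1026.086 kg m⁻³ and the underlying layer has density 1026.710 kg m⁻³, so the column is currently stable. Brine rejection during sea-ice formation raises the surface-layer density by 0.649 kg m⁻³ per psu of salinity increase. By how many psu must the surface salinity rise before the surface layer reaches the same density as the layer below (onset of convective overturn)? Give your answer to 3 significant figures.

0.961 psu

Density deficit of the surface layer: 1026.710 − 1026.086 = 0.624 kg m⁻³.
Required change = 0.624 / 0.649 = 0.961 psu.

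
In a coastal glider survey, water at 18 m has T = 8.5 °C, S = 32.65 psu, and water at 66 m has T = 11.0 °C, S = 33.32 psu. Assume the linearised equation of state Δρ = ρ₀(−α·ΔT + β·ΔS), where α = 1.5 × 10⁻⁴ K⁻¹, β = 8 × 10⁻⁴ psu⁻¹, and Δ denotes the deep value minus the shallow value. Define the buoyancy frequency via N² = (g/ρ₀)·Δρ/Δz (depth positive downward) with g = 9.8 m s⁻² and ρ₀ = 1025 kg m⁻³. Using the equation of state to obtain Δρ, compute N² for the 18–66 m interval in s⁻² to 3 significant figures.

3.29 × 10⁻⁵ s⁻²

ΔT = +2.5 K, ΔS = +0.67 psu (deep − shallow).
Δρ/ρ₀ = −αΔT + βΔS = -3.75 × 10⁻⁴ + 5.36 × 10⁻⁴ = 1.61 × 10⁻⁴, so Δρ ≈ 0.1650 kg m⁻³.
N² = (g/ρ₀)·Δρ/Δz = g·(Δρ/ρ₀)/Δz = 9.8 × 1.61 × 10⁻⁴ / 48 = 3.2871 × 10⁻⁵ s⁻² ≈ 3.29 × 10⁻⁵ s⁻².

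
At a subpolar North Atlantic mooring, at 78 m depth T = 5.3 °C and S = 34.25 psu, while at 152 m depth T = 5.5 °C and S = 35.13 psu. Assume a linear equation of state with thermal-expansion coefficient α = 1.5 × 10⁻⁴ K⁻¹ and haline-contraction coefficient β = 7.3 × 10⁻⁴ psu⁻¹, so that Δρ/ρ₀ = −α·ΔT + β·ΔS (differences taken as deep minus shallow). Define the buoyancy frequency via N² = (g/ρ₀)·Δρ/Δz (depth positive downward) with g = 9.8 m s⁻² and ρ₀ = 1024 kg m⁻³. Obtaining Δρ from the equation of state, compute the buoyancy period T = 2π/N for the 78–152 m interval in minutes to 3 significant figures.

11.6 min

ΔT = +0.2 K, ΔS = +0.88 psu (deep − shallow).
Δρ/ρ₀ = −αΔT + βΔS = -3.00 × 10⁻⁵ + 6.424 × 10⁻⁴ = 6.124 × 10⁻⁴, so Δρ ≈ 0.6271 kg m⁻³.
N² = (g/ρ₀)·Δρ/Δz = g·(Δρ/ρ₀)/Δz = 9.8 × 6.124 × 10⁻⁴ / 74 = 8.1102 × 10⁻⁵ s⁻².
N = √(8.1102 × 10⁻⁵) = 9.0057 × 10⁻³ rad s⁻¹ → T = 2π/N = 697.69 s = 11.628 min ≈ 11.6 min.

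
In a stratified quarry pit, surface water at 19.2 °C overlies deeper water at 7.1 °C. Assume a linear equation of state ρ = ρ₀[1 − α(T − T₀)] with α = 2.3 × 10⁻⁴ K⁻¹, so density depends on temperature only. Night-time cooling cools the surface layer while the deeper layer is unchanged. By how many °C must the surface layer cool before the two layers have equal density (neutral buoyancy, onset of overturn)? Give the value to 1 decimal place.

12.1 °C

With temperature the only control, equal density requires T_surf′ = T_deep.
T_surf′ = 7.1 °C.
Cooling required: 19.2 − 7.1 = 12.1 °C.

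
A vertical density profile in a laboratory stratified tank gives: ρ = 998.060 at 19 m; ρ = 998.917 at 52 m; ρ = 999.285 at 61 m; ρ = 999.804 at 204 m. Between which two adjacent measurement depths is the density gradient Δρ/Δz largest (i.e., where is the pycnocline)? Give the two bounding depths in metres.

52–61 m

Compute the density gradient over each adjacent pair:
  19–52 m: Δρ/Δz = 0.857/33 = 0.026 kg m⁻⁴
  52–61 m: Δρ/Δz = 0.368/9 = 0.041 kg m⁻⁴
  61–204 m: Δρ/Δz = 0.519/143 = 3.6 × 10⁻³ kg m⁻⁴
The largest gradient is in the 52–61 m interval — the pycnocline.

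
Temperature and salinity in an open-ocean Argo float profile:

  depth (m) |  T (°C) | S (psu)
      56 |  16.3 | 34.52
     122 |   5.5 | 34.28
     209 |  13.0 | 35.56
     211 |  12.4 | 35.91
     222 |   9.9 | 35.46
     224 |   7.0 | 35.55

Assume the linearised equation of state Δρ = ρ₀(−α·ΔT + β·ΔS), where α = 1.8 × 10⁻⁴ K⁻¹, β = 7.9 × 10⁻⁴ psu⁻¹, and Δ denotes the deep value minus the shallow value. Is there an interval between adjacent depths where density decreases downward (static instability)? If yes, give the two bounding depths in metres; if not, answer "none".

Evaluate Δρ/ρ₀ = −αΔT + βΔS across each adjacent pair:
  56–122 m: −αΔT+βΔS = −(1.8 × 10⁻⁴)(-10.8)+(7.9 × 10⁻⁴)(-0.24) = 1.8 × 10⁻³ → stable
  122–209 m: −αΔT+βΔS = −(1.8 × 10⁻⁴)(+7.5)+(7.9 × 10⁻⁴)(+1.28) = -3.4 × 10⁻⁴ → UNSTABLE
  209–211 m: −αΔT+βΔS = −(1.8 × 10⁻⁴)(-0.6)+(7.9 × 10⁻⁴)(+0.35) = 3.8 × 10⁻⁴ → stable
  211–222 m: −αΔT+βΔS = −(1.8 × 10⁻⁴)(-2.5)+(7.9 × 10⁻⁴)(-0.45) = 9.5 × 10⁻⁵ → stable
  222–224 m: −αΔT+βΔS = −(1.8 × 10⁻⁴)(-2.9)+(7.9 × 10⁻⁴)(+0.09) = 5.9 × 10⁻⁴ → stable
The 122–209 m interval has Δρ < 0: lighter water underlies denser water.

122–209 m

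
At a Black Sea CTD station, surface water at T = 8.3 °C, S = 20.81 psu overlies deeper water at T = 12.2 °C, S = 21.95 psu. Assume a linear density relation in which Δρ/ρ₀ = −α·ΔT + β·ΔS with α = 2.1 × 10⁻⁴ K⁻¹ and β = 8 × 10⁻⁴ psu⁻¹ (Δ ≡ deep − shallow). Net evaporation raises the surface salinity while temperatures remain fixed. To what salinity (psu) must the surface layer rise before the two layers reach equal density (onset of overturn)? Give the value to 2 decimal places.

20.93 psu

Neutral buoyancy requires −α(T_deep − T_surf) + β(S_deep − S_surf′) = 0.
S_surf′ = S_deep − (α/β)·ΔT = 21.95 − (2.1 × 10⁻⁴/8 × 10⁻⁴)·(+3.9) = 20.9262 psu.
Increase required: 20.9262 − 20.81 = 0.1162 psu.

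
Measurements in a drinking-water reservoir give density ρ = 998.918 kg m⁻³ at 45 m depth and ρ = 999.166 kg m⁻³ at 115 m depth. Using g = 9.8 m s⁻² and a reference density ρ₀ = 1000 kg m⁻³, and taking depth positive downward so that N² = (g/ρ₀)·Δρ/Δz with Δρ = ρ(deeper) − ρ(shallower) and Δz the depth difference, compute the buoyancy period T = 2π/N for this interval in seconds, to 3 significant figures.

1.07 × 10³ s

Δρ = 999.166 − 998.918 = 0.248 kg m⁻³ over Δz = 115 − 45 = 70 m.
N² = (9.8/1000) × (0.248/70) = 3.4720 × 10⁻⁵ s⁻².
N = √(3.4720 × 10⁻⁵) = 5.8924 × 10⁻³ rad s⁻¹, so T = 2π/N = 1.0663 × 10³ s ≈ 1.07 × 10³ s.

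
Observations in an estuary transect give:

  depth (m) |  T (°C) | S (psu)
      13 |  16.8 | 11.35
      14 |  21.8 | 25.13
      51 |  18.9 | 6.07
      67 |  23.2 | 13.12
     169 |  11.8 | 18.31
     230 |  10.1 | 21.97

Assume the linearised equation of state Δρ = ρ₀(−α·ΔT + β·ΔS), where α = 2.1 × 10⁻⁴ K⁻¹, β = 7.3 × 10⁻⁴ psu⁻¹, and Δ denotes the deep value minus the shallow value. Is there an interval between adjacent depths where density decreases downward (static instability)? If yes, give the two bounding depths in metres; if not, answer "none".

Evaluate Δρ/ρ₀ = −αΔT + βΔS across each adjacent pair:
  13–14 m: −αΔT+βΔS = −(2.1 × 10⁻⁴)(+5.0)+(7.3 × 10⁻⁴)(+13.78) = 9.0 × 10⁻³ → stable
  14–51 m: −αΔT+βΔS = −(2.1 × 10⁻⁴)(-2.9)+(7.3 × 10⁻⁴)(-19.06) = -0.013 → UNSTABLE
  51–67 m: −αΔT+βΔS = −(2.1 × 10⁻⁴)(+4.3)+(7.3 × 10⁻⁴)(+7.05) = 4.2 × 10⁻³ → stable
  67–169 m: −αΔT+βΔS = −(2.1 × 10⁻⁴)(-11.4)+(7.3 × 10⁻⁴)(+5.19) = 6.2 × 10⁻³ → stable
  169–230 m: −αΔT+βΔS = −(2.1 × 10⁻⁴)(-1.7)+(7.3 × 10⁻⁴)(+3.66) = 3.0 × 10⁻³ → stable
The 14–51 m interval has Δρ < 0: lighter water underlies denser water.

14–51 m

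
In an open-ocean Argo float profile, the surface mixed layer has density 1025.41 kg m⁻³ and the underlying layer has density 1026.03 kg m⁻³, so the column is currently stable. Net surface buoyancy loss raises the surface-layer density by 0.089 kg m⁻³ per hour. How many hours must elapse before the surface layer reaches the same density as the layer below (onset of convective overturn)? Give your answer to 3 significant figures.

Density deficit of the surface layer: 1026.03 − 1025.41 = 0.62 kg m⁻³.
Required change = 0.62 / 0.089 = 6.97 hours.

6.97 hours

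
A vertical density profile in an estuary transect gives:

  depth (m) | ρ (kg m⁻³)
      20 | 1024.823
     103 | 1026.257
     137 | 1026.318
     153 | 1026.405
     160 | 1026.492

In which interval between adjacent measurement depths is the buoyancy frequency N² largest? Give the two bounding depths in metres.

20–103 m

Compute the density gradient over each adjacent pair:
  20–103 m: Δρ/Δz = 1.434/83 = 0.017 kg m⁻⁴
  103–137 m: Δρ/Δz = 0.061/34 = 1.8 × 10⁻³ kg m⁻⁴
  137–153 m: Δρ/Δz = 0.087/16 = 5.4 × 10⁻³ kg m⁻⁴
  153–160 m: Δρ/Δz = 0.087/7 = 0.012 kg m⁻⁴
The largest gradient is in the 20–103 m interval — the pycnocline.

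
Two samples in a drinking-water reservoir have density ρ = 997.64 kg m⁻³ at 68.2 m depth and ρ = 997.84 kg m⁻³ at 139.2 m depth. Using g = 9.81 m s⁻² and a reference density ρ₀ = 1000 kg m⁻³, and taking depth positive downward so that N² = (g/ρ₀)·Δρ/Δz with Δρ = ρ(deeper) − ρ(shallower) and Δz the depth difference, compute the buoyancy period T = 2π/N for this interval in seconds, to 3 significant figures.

Δρ = 997.84 − 997.64 = 0.20 kg m⁻³ over Δz = 139.2 − 68.2 = 71 m.
N² = (9.81/1000) × (0.20/71) = 2.7634 × 10⁻⁵ s⁻².
N = √(2.7634 × 10⁻⁵) = 5.2568 × 10⁻³ rad s⁻¹, so T = 2π/N = 1.1952 × 10³ s ≈ 1.20 × 10³ s.

1.20 × 10³ s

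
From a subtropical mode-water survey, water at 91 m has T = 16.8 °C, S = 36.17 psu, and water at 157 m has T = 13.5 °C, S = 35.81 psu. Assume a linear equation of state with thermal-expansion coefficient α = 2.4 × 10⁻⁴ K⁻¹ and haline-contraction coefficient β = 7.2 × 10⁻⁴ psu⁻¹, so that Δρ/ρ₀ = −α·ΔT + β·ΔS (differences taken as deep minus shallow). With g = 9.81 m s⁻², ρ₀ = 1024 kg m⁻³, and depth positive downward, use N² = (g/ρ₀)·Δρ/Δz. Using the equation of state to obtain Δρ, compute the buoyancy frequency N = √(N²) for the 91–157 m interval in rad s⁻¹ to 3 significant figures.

8.90 × 10⁻³ rad s⁻¹

ΔT = -3.3 K, ΔS = -0.36 psu (deep − shallow).
Δρ/ρ₀ = −αΔT + βΔS = 7.92 × 10⁻⁴ − 2.592 × 10⁻⁴ = 5.328 × 10⁻⁴, so Δρ ≈ 0.5456 kg m⁻³.
N² = (g/ρ₀)·Δρ/Δz = g·(Δρ/ρ₀)/Δz = 9.81 × 5.328 × 10⁻⁴ / 66 = 7.9193 × 10⁻⁵ s⁻².
N = √(7.9193 × 10⁻⁵) = 8.8990 × 10⁻³ rad s⁻¹ ≈ 8.90 × 10⁻³ rad s⁻¹.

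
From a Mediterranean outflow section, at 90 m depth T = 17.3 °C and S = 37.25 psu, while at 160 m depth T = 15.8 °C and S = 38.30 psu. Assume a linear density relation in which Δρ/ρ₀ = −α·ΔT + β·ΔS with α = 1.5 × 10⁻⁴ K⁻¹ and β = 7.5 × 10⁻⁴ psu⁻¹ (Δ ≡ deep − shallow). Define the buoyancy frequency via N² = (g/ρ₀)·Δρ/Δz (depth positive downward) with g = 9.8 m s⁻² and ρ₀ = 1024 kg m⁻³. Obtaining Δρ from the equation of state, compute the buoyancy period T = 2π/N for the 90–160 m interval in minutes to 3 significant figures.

8.80 min

ΔT = -1.5 K, ΔS = +1.05 psu (deep − shallow).
Δρ/ρ₀ = −αΔT + βΔS = 2.25 × 10⁻⁴ + 7.875 × 10⁻⁴ = 1.0125 × 10⁻³, so Δρ ≈ 1.037 kg m⁻³.
N² = (g/ρ₀)·Δρ/Δz = g·(Δρ/ρ₀)/Δz = 9.8 × 1.0125 × 10⁻³ / 70 = 1.4175 × 10⁻⁴ s⁻².
N = √(1.4175 × 10⁻⁴) = 0.011906 rad s⁻¹ → T = 2π/N = 527.73 s = 8.7955 min ≈ 8.80 min.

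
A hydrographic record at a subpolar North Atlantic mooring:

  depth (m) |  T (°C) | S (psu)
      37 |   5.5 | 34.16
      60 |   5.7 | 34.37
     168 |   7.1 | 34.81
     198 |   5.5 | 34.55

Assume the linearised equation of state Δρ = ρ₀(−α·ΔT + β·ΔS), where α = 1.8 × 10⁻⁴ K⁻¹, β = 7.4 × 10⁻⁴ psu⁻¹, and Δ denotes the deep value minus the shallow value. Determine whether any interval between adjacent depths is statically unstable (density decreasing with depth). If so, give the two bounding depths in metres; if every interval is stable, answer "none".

Evaluate Δρ/ρ₀ = −αΔT + βΔS across each adjacent pair:
  37–60 m: −αΔT+βΔS = −(1.8 × 10⁻⁴)(+0.2)+(7.4 × 10⁻⁴)(+0.21) = 1.2 × 10⁻⁴ → stable
  60–168 m: −αΔT+βΔS = −(1.8 × 10⁻⁴)(+1.4)+(7.4 × 10⁻⁴)(+0.44) = 7.4 × 10⁻⁵ → stable
  168–198 m: −αΔT+βΔS = −(1.8 × 10⁻⁴)(-1.6)+(7.4 × 10⁻⁴)(-0.26) = 9.6 × 10⁻⁵ → stable
Every interval has Δρ > 0: the column is stably stratified throughout.

none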